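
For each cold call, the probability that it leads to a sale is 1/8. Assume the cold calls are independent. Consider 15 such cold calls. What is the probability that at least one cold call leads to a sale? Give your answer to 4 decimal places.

P(at least one) = 1 − P(none) = 1 − (1 − 0.125)^15
= 1 − 0.134934 = 0.865066

0.8651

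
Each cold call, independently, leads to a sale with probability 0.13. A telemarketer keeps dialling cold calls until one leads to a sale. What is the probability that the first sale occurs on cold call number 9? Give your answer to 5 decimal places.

0.04267

Geometric (trials to first success), p = 0.13.
P(Y = 9) = (1−p)^8 · p = 0.32821 · 0.13 = 0.0426675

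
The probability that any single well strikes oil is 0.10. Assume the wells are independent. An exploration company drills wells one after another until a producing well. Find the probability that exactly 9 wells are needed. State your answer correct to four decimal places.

0.0430

Geometric (trials to first success), p = 0.10.
P(Y = 9) = (1−p)^8 · p = 0.43047 · 0.10 = 0.043047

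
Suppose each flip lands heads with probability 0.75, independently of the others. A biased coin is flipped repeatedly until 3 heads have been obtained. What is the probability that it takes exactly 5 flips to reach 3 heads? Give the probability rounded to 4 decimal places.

Y = trial on which the third success occurs; negative binomial, r=3, p=0.75.
P(Y=5) = C(4,2) · p^3 · (1−p)^2
= 6 · 0.42188 · 0.0625 = 0.158203

0.1582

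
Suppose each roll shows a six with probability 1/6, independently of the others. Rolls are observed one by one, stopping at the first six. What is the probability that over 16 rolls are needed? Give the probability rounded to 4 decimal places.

Y = number of rolls to the first success; geometric, p = 0.166667.
P(Y > 16) = P(first 16 all fail) = (1−p)^16 = 0.054088

0.0541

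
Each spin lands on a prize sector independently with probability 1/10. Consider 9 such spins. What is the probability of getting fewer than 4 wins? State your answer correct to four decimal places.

0.9917

X ~ Binomial(9, 0.10); P(X ≤ 3) = Σ C(9,k) p^k (1−p)^(9−k) over k:
  k=0: C(9,0)·0.10^0·0.90^9 = 0.387420
  k=1: C(9,1)·0.10^1·0.90^8 = 0.387420
  k=2: C(9,2)·0.10^2·0.90^7 = 0.172187
  k=3: C(9,3)·0.10^3·0.90^6 = 0.044641
Total = 0.991669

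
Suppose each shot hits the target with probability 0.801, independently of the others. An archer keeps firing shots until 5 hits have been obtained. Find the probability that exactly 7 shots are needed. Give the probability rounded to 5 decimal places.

Y = trial on which the fifth success occurs; negative binomial, r=5, p=0.801.
P(Y=7) = C(6,4) · p^5 · (1−p)^2
= 15 · 0.32973 · 0.039601 = 0.1958664

0.19587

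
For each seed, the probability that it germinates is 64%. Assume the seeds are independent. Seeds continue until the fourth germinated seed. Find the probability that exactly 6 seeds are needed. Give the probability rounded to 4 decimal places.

0.2174

Y = trial on which the fourth success occurs; negative binomial, r=4, p=0.64.
P(Y=6) = C(5,3) · p^4 · (1−p)^2
= 10 · 0.16777 · 0.1296 = 0.217433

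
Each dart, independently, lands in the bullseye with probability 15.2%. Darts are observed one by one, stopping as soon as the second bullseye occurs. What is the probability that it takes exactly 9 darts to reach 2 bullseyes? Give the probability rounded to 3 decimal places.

Y = trial on which the second success occurs; negative binomial, r=2, p=0.152.
P(Y=9) = C(8,1) · p^2 · (1−p)^7
= 8 · 0.023104 · 0.31533 = 0.05828

0.058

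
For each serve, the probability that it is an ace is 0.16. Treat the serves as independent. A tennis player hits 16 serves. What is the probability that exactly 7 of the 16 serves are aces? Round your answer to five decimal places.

X ~ Binomial(n=16, p=0.16).
P(X=7) = C(16,7) · p^7 · (1−p)^9
= 11440 · 2.6844e-06 · 0.20822 = 0.0063941

0.00639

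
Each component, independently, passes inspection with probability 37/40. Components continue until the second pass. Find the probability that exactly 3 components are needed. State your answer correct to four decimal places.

0.1283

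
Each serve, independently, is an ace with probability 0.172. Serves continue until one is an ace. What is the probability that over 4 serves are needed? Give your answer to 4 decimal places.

0.4700

Y = number of serves to the first success; geometric, p = 0.172.
P(Y > 4) = P(first 4 all fail) = (1−p)^4 = 0.470025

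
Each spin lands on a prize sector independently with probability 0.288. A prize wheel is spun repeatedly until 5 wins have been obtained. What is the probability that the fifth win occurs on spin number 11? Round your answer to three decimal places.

0.054

Y = trial on which the fifth success occurs; negative binomial, r=5, p=0.288.
P(Y=11) = C(10,4) · p^5 · (1−p)^6
= 210 · 0.0019814 · 0.13028 = 0.05421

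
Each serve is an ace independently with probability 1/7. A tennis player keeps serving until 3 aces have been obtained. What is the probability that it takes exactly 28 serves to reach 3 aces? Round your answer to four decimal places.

Y = trial on which the third success occurs; negative binomial, r=3, p=0.142857.
P(Y=28) = C(27,2) · p^3 · (1−p)^25
= 351 · 0.0029155 · 0.0212 = 0.021694

0.0217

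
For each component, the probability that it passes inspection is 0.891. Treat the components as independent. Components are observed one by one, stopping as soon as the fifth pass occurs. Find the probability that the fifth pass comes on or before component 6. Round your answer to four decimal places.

0.8676

Finishing within 6 components ⇔ at least 5 successes in the first 6. With X ~ Binomial(6, 0.891), P(Y ≤ 6) = 1 − P(X ≤ 4).
  k=0: C(6,0)·0.891^0·0.109^6 = 0.000002
  k=1: C(6,1)·0.891^1·0.109^5 = 0.000082
  k=2: C(6,2)·0.891^2·0.109^4 = 0.001681
  k=3: C(6,3)·0.891^3·0.109^3 = 0.018321
  k=4: C(6,4)·0.891^4·0.109^2 = 0.112319
1 − 0.132405 = 0.867595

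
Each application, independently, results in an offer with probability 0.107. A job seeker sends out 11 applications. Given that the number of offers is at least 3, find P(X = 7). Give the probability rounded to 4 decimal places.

0.0003

X ~ Binomial(11, 0.107). Want P(X=7 | X≥3) = P(X=7) / P(X≥3).
P(X=7) = C(11,7)·0.107^7·0.893^4 = 0.000034
P(X≥3) = 1 − 0.287982 − 0.379569 − 0.227402 = 0.105047
Ratio = 0.000034 / 0.105047 = 0.000321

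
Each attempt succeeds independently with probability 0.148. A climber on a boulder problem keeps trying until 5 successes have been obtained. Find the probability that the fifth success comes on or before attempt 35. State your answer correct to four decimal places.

Finishing within 35 attempts ⇔ at least 5 successes in the first 35. With X ~ Binomial(35, 0.148), P(Y ≤ 35) = 1 − P(X ≤ 4).
  k=0: C(35,0)·0.148^0·0.852^35 = 0.003676
  k=1: C(35,1)·0.148^1·0.852^34 = 0.022350
  k=2: C(35,2)·0.148^2·0.852^33 = 0.066000
  k=3: C(35,3)·0.148^3·0.852^32 = 0.126114
  k=4: C(35,4)·0.148^4·0.852^31 = 0.175256
1 − 0.393396 = 0.606604

0.6066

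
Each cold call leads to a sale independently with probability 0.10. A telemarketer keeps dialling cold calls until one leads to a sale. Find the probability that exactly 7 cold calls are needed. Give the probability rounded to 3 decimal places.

0.053

Geometric (trials to first success), p = 0.10.
P(Y = 7) = (1−p)^6 · p = 0.53144 · 0.10 = 0.05314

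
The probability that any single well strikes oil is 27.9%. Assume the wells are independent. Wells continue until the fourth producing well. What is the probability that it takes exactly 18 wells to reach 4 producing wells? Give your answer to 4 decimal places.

0.0423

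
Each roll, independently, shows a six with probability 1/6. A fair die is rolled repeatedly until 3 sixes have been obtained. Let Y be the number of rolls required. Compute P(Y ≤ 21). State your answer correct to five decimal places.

0.70438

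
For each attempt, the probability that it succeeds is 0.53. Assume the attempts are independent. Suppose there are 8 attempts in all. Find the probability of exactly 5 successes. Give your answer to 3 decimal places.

0.243

X ~ Binomial(n=8, p=0.53).
P(X=5) = C(8,5) · p^5 · (1−p)^3
= 56 · 0.04182 · 0.10382 = 0.24314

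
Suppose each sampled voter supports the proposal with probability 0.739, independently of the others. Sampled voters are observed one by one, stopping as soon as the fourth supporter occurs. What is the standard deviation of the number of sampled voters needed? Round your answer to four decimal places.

Y = total sampled voters until the fourth success; negative binomial with r=4, p=0.739.
SD(Y) = √[r(1−p)/p²] = √(1.911664) = 1.382629

1.3826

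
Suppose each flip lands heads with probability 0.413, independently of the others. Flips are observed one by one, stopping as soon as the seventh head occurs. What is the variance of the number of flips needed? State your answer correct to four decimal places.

24.0900

Y = total flips until the seventh success; negative binomial with r=7, p=0.413.
Var(Y) = r(1−p)/p² = 7·0.587 / 0.413² = 24.089958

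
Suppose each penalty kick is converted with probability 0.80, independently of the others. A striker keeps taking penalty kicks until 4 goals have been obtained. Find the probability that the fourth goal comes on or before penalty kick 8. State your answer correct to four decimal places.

0.9896

Finishing within 8 penalty kicks ⇔ at least 4 successes in the first 8. With X ~ Binomial(8, 0.80), P(Y ≤ 8) = 1 − P(X ≤ 3).
  k=0: C(8,0)·0.80^0·0.20^8 = 0.000003
  k=1: C(8,1)·0.80^1·0.20^7 = 0.000082
  k=2: C(8,2)·0.80^2·0.20^6 = 0.001147
  k=3: C(8,3)·0.80^3·0.20^5 = 0.009175
1 − 0.010406 = 0.989594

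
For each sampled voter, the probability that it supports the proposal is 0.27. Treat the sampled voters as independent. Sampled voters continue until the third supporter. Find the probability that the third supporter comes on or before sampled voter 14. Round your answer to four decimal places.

0.7727

Finishing within 14 sampled voters ⇔ at least 3 successes in the first 14. With X ~ Binomial(14, 0.27), P(Y ≤ 14) = 1 − P(X ≤ 2).
  k=0: C(14,0)·0.27^0·0.73^14 = 0.012205
  k=1: C(14,1)·0.27^1·0.73^13 = 0.063196
  k=2: C(14,2)·0.27^2·0.73^12 = 0.151930
1 − 0.227330 = 0.772670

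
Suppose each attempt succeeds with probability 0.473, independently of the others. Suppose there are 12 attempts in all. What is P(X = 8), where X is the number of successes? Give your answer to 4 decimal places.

X ~ Binomial(n=12, p=0.473).
P(X=8) = C(12,8) · p^8 · (1−p)^4
= 495 · 0.0025055 · 0.077133 = 0.095661

0.0957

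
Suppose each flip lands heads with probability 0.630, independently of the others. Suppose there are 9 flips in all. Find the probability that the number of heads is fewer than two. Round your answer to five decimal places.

0.00212

X ~ Binomial(9, 0.63); P(X ≤ 1) = Σ C(9,k) p^k (1−p)^(9−k) over k:
  k=0: C(9,0)·0.63^0·0.37^9 = 0.0001300
  k=1: C(9,1)·0.63^1·0.37^8 = 0.0019916
Total = 0.0021215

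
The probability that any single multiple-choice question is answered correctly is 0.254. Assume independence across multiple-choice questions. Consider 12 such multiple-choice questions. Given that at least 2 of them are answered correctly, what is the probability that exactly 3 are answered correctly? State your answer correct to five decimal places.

0.30389

X ~ Binomial(12, 0.254). Want P(X=3 | X≥2) = P(X=3) / P(X≥2).
P(X=3) = C(12,3)·0.254^3·0.746^9 = 0.2579724
P(X≥2) = 1 − 0.0297075 − 0.1213786 = 0.8489139
Ratio = 0.2579724 / 0.8489139 = 0.3038852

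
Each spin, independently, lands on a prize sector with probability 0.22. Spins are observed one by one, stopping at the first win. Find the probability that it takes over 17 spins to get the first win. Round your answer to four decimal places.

Y = number of spins to the first success; geometric, p = 0.22.
P(Y > 17) = P(first 17 all fail) = (1−p)^17 = 0.014642

0.0146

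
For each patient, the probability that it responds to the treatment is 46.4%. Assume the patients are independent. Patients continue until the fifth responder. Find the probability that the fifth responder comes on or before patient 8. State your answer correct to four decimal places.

0.2878

Finishing within 8 patients ⇔ at least 5 successes in the first 8. With X ~ Binomial(8, 0.464), P(Y ≤ 8) = 1 − P(X ≤ 4).
  k=0: C(8,0)·0.464^0·0.536^8 = 0.006813
  k=1: C(8,1)·0.464^1·0.536^7 = 0.047180
  k=2: C(8,2)·0.464^2·0.536^6 = 0.142950
  k=3: C(8,3)·0.464^3·0.536^5 = 0.247495
  k=4: C(8,4)·0.464^4·0.536^4 = 0.267811
1 − 0.712249 = 0.287751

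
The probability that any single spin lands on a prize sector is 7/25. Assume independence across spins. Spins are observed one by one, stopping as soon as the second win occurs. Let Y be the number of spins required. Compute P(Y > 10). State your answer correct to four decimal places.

0.1830

Needing more than 10 spins ⇔ fewer than 2 successes in the first 10. With X ~ Binomial(10, 0.28), P(Y > 10) = P(X ≤ 1).
  k=0: C(10,0)·0.28^0·0.72^10 = 0.037439
  k=1: C(10,1)·0.28^1·0.72^9 = 0.145596
P(X ≤ 1) = 0.183035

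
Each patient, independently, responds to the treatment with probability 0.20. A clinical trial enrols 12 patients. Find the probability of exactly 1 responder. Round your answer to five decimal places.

0.20616

X ~ Binomial(n=12, p=0.20).
P(X=1) = C(12,1) · p^1 · (1−p)^11
= 12 · 0.2 · 0.085899 = 0.2061584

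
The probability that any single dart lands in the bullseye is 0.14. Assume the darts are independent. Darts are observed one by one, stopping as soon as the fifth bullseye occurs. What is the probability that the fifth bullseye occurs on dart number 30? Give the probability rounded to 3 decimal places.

Y = trial on which the fifth success occurs; negative binomial, r=5, p=0.14.
P(Y=30) = C(29,4) · p^5 · (1−p)^25
= 23751 · 5.3782e-05 · 0.023039 = 0.02943

0.029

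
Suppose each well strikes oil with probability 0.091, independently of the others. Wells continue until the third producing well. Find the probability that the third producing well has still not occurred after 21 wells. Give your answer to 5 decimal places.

Needing more than 21 wells ⇔ fewer than 3 successes in the first 21. With X ~ Binomial(21, 0.091), P(Y > 21) = P(X ≤ 2).
  k=0: C(21,0)·0.091^0·0.909^21 = 0.1348471
  k=1: C(21,1)·0.091^1·0.909^20 = 0.2834904
  k=2: C(21,2)·0.091^2·0.909^19 = 0.2838023
P(X ≤ 2) = 0.7021397

0.70214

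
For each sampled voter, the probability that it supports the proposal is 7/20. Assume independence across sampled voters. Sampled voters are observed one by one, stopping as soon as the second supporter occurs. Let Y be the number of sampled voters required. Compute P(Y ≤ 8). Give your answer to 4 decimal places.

Finishing within 8 sampled voters ⇔ at least 2 successes in the first 8. With X ~ Binomial(8, 0.35), P(Y ≤ 8) = 1 − P(X ≤ 1).
  k=0: C(8,0)·0.35^0·0.65^8 = 0.031864
  k=1: C(8,1)·0.35^1·0.65^7 = 0.137262
1 − 0.169127 = 0.830873

0.8309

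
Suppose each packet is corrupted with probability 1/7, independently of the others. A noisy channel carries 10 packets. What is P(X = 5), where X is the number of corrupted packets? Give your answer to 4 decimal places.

0.0069

X ~ Binomial(n=10, p=0.142857).
P(X=5) = C(10,5) · p^5 · (1−p)^5
= 252 · 5.9499e-05 · 0.46266 = 0.006937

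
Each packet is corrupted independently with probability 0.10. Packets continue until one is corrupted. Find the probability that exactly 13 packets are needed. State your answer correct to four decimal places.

Geometric (trials to first success), p = 0.10.
P(Y = 13) = (1−p)^12 · p = 0.28243 · 0.10 = 0.028243

0.0282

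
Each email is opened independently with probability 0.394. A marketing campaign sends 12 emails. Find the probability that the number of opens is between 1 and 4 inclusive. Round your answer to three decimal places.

X ~ Binomial(12, 0.394); P(1 ≤ X ≤ 4) = Σ C(12,k) p^k (1−p)^(12−k) over k:
  k=1: C(12,1)·0.394^1·0.606^11 = 0.01914
  k=2: C(12,2)·0.394^2·0.606^10 = 0.06843
  k=3: C(12,3)·0.394^3·0.606^9 = 0.14831
  k=4: C(12,4)·0.394^4·0.606^8 = 0.21696
Total = 0.45283

0.453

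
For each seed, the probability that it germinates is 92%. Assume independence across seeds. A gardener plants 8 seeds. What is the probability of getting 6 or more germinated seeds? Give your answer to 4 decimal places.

0.9789

X ~ Binomial(8, 0.92); P(X ≥ 6) = Σ C(8,k) p^k (1−p)^(8−k) over k:
  k=6: C(8,6)·0.92^6·0.08^2 = 0.108659
  k=7: C(8,7)·0.92^7·0.08^1 = 0.357022
  k=8: C(8,8)·0.92^8·0.08^0 = 0.513219
Total = 0.978900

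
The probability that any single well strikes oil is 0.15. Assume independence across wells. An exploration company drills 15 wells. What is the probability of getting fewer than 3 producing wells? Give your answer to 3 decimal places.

X ~ Binomial(15, 0.15); P(X ≤ 2) = Σ C(15,k) p^k (1−p)^(15−k) over k:
  k=0: C(15,0)·0.15^0·0.85^15 = 0.08735
  k=1: C(15,1)·0.15^1·0.85^14 = 0.23123
  k=2: C(15,2)·0.15^2·0.85^13 = 0.28564
Total = 0.60423

0.604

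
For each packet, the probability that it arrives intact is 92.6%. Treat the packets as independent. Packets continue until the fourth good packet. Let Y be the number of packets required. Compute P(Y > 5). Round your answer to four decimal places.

0.0471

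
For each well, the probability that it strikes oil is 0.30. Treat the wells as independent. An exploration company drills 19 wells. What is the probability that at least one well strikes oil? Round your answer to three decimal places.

0.999

P(at least one) = 1 − P(none) = 1 − (1 − 0.30)^19
= 1 − 0.00114 = 0.99886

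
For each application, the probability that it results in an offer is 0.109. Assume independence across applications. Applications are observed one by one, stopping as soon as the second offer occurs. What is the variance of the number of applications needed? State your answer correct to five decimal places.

Y = total applications until the second success; negative binomial with r=2, p=0.109.
Var(Y) = r(1−p)/p² = 2·0.891 / 0.109² = 149.9873748

149.98737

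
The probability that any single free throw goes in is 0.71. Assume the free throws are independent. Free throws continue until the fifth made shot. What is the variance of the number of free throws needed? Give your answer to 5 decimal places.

2.87641

Y = total free throws until the fifth success; negative binomial with r=5, p=0.71.
Var(Y) = r(1−p)/p² = 5·0.29 / 0.71² = 2.8764134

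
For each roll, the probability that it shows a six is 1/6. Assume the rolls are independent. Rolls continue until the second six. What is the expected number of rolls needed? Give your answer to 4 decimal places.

12.0000

Y = total rolls until the second success; negative binomial with r=2, p=0.166667.
E[Y] = r / p = 2 / 0.166667 = 12.000000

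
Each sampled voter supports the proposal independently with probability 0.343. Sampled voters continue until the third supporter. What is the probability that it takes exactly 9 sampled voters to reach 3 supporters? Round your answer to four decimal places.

Y = trial on which the third success occurs; negative binomial, r=3, p=0.343.
P(Y=9) = C(8,2) · p^3 · (1−p)^6
= 28 · 0.040354 · 0.080425 = 0.090873

0.0909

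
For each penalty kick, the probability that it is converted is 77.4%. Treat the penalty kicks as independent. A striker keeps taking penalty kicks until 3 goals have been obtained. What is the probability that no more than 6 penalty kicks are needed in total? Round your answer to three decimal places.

Finishing within 6 penalty kicks ⇔ at least 3 successes in the first 6. With X ~ Binomial(6, 0.774), P(Y ≤ 6) = 1 − P(X ≤ 2).
  k=0: C(6,0)·0.774^0·0.226^6 = 0.00013
  k=1: C(6,1)·0.774^1·0.226^5 = 0.00274
  k=2: C(6,2)·0.774^2·0.226^4 = 0.02344
1 − 0.02631 = 0.97369

0.974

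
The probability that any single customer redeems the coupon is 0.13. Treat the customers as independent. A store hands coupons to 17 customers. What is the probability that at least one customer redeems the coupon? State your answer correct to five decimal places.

0.90628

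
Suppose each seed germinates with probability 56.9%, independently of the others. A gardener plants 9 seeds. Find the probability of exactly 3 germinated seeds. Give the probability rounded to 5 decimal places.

0.09919

X ~ Binomial(n=9, p=0.569).
P(X=3) = C(9,3) · p^3 · (1−p)^6
= 84 · 0.18422 · 0.0064101 = 0.0991927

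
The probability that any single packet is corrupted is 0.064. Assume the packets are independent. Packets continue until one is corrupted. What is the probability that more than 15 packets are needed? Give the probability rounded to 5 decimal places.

0.37080

Y = number of packets to the first success; geometric, p = 0.064.
P(Y > 15) = P(first 15 all fail) = (1−p)^15 = 0.3707983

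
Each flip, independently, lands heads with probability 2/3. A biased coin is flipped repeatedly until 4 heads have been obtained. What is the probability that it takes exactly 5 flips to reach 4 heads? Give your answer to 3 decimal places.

0.263

Y = trial on which the fourth success occurs; negative binomial, r=4, p=0.666667.
P(Y=5) = C(4,3) · p^4 · (1−p)^1
= 4 · 0.19753 · 0.33333 = 0.26337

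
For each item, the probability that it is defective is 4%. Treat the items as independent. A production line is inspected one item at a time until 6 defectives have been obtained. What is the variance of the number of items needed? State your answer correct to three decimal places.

3600.000

Y = total items until the sixth success; negative binomial with r=6, p=0.04.
Var(Y) = r(1−p)/p² = 6·0.96 / 0.04² = 3600.00000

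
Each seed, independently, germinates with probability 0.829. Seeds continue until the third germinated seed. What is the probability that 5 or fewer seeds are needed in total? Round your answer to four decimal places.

Finishing within 5 seeds ⇔ at least 3 successes in the first 5. With X ~ Binomial(5, 0.829), P(Y ≤ 5) = 1 − P(X ≤ 2).
  k=0: C(5,0)·0.829^0·0.171^5 = 0.000146
  k=1: C(5,1)·0.829^1·0.171^4 = 0.003544
  k=2: C(5,2)·0.829^2·0.171^3 = 0.034364
1 − 0.038054 = 0.961946

0.9619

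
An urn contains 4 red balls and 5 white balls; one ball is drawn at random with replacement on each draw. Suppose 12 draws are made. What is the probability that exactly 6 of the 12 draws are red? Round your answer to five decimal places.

0.20938

X ~ Binomial(n=12, p=0.444444).
P(X=6) = C(12,6) · p^6 · (1−p)^6
= 924 · 0.0077073 · 0.029401 = 0.2093832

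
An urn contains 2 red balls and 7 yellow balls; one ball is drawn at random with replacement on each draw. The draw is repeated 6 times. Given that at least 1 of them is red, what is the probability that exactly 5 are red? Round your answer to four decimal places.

X ~ Binomial(6, 0.222222). Want P(X=5 | X≥1) = P(X=5) / P(X≥1).
P(X=5) = C(6,5)·0.222222^5·0.777778^1 = 0.002529
P(X≥1) = 1 − 0.221377 = 0.778623
Ratio = 0.002529 / 0.778623 = 0.003248

0.0032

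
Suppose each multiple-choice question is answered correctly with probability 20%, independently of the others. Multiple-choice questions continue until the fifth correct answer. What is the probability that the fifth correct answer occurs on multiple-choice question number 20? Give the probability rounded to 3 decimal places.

Y = trial on which the fifth success occurs; negative binomial, r=5, p=0.20.
P(Y=20) = C(19,4) · p^5 · (1−p)^15
= 3876 · 0.00032 · 0.035184 = 0.04364

0.044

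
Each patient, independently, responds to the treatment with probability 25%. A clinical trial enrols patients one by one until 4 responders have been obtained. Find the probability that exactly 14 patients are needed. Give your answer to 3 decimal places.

0.063

Y = trial on which the fourth success occurs; negative binomial, r=4, p=0.25.
P(Y=14) = C(13,3) · p^4 · (1−p)^10
= 286 · 0.0039062 · 0.056314 = 0.06291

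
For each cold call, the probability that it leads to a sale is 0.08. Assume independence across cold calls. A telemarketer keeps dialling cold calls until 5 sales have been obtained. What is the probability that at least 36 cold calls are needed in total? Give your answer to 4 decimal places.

Needing more than 35 cold calls ⇔ fewer than 5 successes in the first 35. With X ~ Binomial(35, 0.08), P(Y > 35) = P(X ≤ 4).
  k=0: C(35,0)·0.08^0·0.92^35 = 0.054022
  k=1: C(35,1)·0.08^1·0.92^34 = 0.164416
  k=2: C(35,2)·0.08^2·0.92^33 = 0.243050
  k=3: C(35,3)·0.08^3·0.92^32 = 0.232482
  k=4: C(35,4)·0.08^4·0.92^31 = 0.161727
P(X ≤ 4) = 0.855698

0.8557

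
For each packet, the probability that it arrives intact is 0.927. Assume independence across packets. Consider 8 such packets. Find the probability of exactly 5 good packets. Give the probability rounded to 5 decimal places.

0.01491

X ~ Binomial(n=8, p=0.927).
P(X=5) = C(8,5) · p^5 · (1−p)^3
= 56 · 0.68454 · 0.00038902 = 0.0149127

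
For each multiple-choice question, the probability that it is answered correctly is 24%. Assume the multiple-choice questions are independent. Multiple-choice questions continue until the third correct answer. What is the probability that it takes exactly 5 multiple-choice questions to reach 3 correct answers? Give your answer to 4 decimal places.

0.0479

Y = trial on which the third success occurs; negative binomial, r=3, p=0.24.
P(Y=5) = C(4,2) · p^3 · (1−p)^2
= 6 · 0.013824 · 0.5776 = 0.047908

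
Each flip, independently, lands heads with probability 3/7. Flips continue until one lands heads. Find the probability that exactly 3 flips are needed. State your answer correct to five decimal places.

0.13994

Geometric (trials to first success), p = 0.428571.
P(Y = 3) = (1−p)^2 · p = 0.32653 · 0.428571 = 0.1399417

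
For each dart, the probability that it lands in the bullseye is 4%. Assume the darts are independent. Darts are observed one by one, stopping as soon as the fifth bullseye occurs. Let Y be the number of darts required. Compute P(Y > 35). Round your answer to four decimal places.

Needing more than 35 darts ⇔ fewer than 5 successes in the first 35. With X ~ Binomial(35, 0.04), P(Y > 35) = P(X ≤ 4).
  k=0: C(35,0)·0.04^0·0.96^35 = 0.239603
  k=1: C(35,1)·0.04^1·0.96^34 = 0.349422
  k=2: C(35,2)·0.04^2·0.96^33 = 0.247507
  k=3: C(35,3)·0.04^3·0.96^32 = 0.113441
  k=4: C(35,4)·0.04^4·0.96^31 = 0.037814
P(X ≤ 4) = 0.987787

0.9878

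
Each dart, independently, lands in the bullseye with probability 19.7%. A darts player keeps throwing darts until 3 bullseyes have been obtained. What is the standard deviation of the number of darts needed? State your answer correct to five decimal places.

7.87866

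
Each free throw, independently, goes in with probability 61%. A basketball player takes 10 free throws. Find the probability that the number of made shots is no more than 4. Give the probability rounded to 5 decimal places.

X ~ Binomial(10, 0.61); P(X ≤ 4) = Σ C(10,k) p^k (1−p)^(10−k) over k:
  k=0: C(10,0)·0.61^0·0.39^10 = 0.0000814
  k=1: C(10,1)·0.61^1·0.39^9 = 0.0012732
  k=2: C(10,2)·0.61^2·0.39^8 = 0.0089617
  k=3: C(10,3)·0.61^3·0.39^7 = 0.0373786
  k=4: C(10,4)·0.61^4·0.39^6 = 0.1023119
Total = 0.1500068

0.15001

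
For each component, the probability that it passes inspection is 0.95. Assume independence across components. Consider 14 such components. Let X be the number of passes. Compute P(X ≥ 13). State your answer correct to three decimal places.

0.847

X ~ Binomial(14, 0.95); P(X ≥ 13) = Σ C(14,k) p^k (1−p)^(14−k) over k:
  k=13: C(14,13)·0.95^13·0.05^1 = 0.35934
  k=14: C(14,14)·0.95^14·0.05^0 = 0.48767
Total = 0.84701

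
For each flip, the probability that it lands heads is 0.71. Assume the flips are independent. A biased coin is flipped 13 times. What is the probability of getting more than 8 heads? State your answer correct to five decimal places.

X ~ Binomial(13, 0.71); P(X ≥ 9) = Σ C(13,k) p^k (1−p)^(13−k) over k:
  k=9: C(13,9)·0.71^9·0.29^4 = 0.2318586
  k=10: C(13,10)·0.71^10·0.29^3 = 0.2270615
  k=11: C(13,11)·0.71^11·0.29^2 = 0.1516116
  k=12: C(13,12)·0.71^12·0.29^1 = 0.0618645
  k=13: C(13,13)·0.71^13·0.29^0 = 0.0116509
Total = 0.6840471

0.68405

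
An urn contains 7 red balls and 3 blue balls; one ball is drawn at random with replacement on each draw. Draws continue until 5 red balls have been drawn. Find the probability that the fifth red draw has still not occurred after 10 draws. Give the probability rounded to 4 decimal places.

0.0473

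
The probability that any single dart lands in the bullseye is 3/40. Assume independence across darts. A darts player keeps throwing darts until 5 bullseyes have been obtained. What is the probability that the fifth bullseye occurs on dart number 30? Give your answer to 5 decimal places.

Y = trial on which the fifth success occurs; negative binomial, r=5, p=0.075.
P(Y=30) = C(29,4) · p^5 · (1−p)^25
= 23751 · 2.373e-06 · 0.14241 = 0.0080266

0.00803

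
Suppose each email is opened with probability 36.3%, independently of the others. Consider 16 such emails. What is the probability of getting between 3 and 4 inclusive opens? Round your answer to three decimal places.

0.217

X ~ Binomial(16, 0.363); P(3 ≤ X ≤ 4) = Σ C(16,k) p^k (1−p)^(16−k) over k:
  k=3: C(16,3)·0.363^3·0.637^13 = 0.07616
  k=4: C(16,4)·0.363^4·0.637^12 = 0.14105
Total = 0.21721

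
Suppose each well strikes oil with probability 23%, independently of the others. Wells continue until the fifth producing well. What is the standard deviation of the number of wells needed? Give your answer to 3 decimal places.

Y = total wells until the fifth success; negative binomial with r=5, p=0.23.
SD(Y) = √[r(1−p)/p²] = √(72.77883) = 8.53105

8.531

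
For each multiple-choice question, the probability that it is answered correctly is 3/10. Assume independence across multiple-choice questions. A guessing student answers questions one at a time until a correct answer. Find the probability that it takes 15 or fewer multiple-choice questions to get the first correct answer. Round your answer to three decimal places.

Y = number of multiple-choice questions to the first success; geometric, p = 0.30.
P(Y ≤ 15) = 1 − (1−p)^15 = 1 − 0.00475 = 0.99525

0.995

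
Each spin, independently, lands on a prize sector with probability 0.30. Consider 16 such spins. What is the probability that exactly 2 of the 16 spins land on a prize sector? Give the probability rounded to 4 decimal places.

0.0732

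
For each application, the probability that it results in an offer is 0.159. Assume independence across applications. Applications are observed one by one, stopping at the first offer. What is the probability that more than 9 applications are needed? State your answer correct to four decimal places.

0.2105

Y = number of applications to the first success; geometric, p = 0.159.
P(Y > 9) = P(first 9 all fail) = (1−p)^9 = 0.210457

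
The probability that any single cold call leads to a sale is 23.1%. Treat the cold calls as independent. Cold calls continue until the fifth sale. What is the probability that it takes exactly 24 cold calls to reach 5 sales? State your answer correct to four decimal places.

Y = trial on which the fifth success occurs; negative binomial, r=5, p=0.231.
P(Y=24) = C(23,4) · p^5 · (1−p)^19
= 8855 · 0.00065775 · 0.0068014 = 0.039614

0.0396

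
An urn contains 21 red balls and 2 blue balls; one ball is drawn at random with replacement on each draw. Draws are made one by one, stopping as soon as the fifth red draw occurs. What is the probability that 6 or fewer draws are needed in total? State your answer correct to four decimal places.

0.9104

Finishing within 6 draws ⇔ at least 5 successes in the first 6. With X ~ Binomial(6, 0.913043), P(Y ≤ 6) = 1 − P(X ≤ 4).
  k=0: C(6,0)·0.913043^0·0.086957^6 = 0.000000
  k=1: C(6,1)·0.913043^1·0.086957^5 = 0.000027
  k=2: C(6,2)·0.913043^2·0.086957^4 = 0.000715
  k=3: C(6,3)·0.913043^3·0.086957^3 = 0.010009
  k=4: C(6,4)·0.913043^4·0.086957^2 = 0.078825
1 − 0.089577 = 0.910423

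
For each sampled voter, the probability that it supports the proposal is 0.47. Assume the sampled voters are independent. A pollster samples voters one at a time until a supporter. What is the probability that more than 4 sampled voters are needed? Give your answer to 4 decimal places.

0.0789

Y = number of sampled voters to the first success; geometric, p = 0.47.
P(Y > 4) = P(first 4 all fail) = (1−p)^4 = 0.078905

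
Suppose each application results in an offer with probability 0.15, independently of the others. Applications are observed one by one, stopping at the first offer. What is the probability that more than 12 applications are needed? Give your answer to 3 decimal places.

0.142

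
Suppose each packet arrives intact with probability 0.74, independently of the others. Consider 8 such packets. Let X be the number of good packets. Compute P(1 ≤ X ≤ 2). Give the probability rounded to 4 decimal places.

0.0052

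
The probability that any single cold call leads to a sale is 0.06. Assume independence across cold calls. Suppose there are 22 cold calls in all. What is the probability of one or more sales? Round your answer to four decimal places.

P(at least one) = 1 − P(none) = 1 − (1 − 0.06)^22
= 1 − 0.256338 = 0.743662

0.7437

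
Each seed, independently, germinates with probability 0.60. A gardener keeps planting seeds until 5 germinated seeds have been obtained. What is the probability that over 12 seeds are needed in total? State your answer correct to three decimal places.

0.057

Needing more than 12 seeds ⇔ fewer than 5 successes in the first 12. With X ~ Binomial(12, 0.60), P(Y > 12) = P(X ≤ 4).
  k=0: C(12,0)·0.60^0·0.40^12 = 0.00002
  k=1: C(12,1)·0.60^1·0.40^11 = 0.00030
  k=2: C(12,2)·0.60^2·0.40^10 = 0.00249
  k=3: C(12,3)·0.60^3·0.40^9 = 0.01246
  k=4: C(12,4)·0.60^4·0.40^8 = 0.04204
P(X ≤ 4) = 0.05731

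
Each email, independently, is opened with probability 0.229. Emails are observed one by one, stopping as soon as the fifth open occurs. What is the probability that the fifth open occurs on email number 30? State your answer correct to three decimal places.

Y = trial on which the fifth success occurs; negative binomial, r=5, p=0.229.
P(Y=30) = C(29,4) · p^5 · (1−p)^25
= 23751 · 0.00062976 · 0.0015009 = 0.02245

0.022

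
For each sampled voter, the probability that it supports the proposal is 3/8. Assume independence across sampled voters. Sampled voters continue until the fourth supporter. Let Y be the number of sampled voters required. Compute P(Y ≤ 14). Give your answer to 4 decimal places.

Finishing within 14 sampled voters ⇔ at least 4 successes in the first 14. With X ~ Binomial(14, 0.375), P(Y ≤ 14) = 1 − P(X ≤ 3).
  k=0: C(14,0)·0.375^0·0.625^14 = 0.001388
  k=1: C(14,1)·0.375^1·0.625^13 = 0.011657
  k=2: C(14,2)·0.375^2·0.625^12 = 0.045464
  k=3: C(14,3)·0.375^3·0.625^11 = 0.109113
1 − 0.167621 = 0.832379

0.8324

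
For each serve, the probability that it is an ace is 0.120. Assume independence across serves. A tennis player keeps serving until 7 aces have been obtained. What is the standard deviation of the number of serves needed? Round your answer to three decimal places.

20.683

Y = total serves until the seventh success; negative binomial with r=7, p=0.12.
SD(Y) = √[r(1−p)/p²] = √(427.77778) = 20.68279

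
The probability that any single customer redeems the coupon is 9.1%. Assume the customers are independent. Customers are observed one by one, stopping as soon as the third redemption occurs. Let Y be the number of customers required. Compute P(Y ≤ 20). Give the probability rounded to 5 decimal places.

0.27215

Finishing within 20 customers ⇔ at least 3 successes in the first 20. With X ~ Binomial(20, 0.091), P(Y ≤ 20) = 1 − P(X ≤ 2).
  k=0: C(20,0)·0.091^0·0.909^20 = 0.1483466
  k=1: C(20,1)·0.091^1·0.909^19 = 0.2970196
  k=2: C(20,2)·0.091^2·0.909^18 = 0.2824791
1 − 0.7278453 = 0.2721547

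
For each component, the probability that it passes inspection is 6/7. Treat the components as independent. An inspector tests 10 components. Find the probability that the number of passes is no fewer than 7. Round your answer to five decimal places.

X ~ Binomial(10, 0.857143); P(X ≥ 7) = Σ C(10,k) p^k (1−p)^(10−k) over k:
  k=7: C(10,7)·0.857143^7·0.142857^3 = 0.1189213
  k=8: C(10,8)·0.857143^8·0.142857^2 = 0.2675729
  k=9: C(10,9)·0.857143^9·0.142857^1 = 0.3567639
  k=10: C(10,10)·0.857143^10·0.142857^0 = 0.2140583
Total = 0.9573164

0.95732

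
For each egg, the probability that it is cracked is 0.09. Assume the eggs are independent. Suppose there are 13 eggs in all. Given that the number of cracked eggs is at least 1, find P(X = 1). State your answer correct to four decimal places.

X ~ Binomial(13, 0.09). Want P(X=1 | X≥1) = P(X=1) / P(X≥1).
P(X=1) = C(13,1)·0.09^1·0.91^12 = 0.377296
P(X≥1) = 1 − 0.293453 = 0.706547
Ratio = 0.377296 / 0.706547 = 0.534000

0.5340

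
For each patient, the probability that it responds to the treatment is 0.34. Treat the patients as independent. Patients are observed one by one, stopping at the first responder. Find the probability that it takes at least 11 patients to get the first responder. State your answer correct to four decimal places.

0.0157

Y = number of patients to the first success; geometric, p = 0.34.
P(Y > 10) = P(first 10 all fail) = (1−p)^10 = 0.015683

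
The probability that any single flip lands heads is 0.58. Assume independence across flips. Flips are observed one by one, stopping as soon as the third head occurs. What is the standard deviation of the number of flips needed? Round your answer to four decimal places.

1.9353

Y = total flips until the third success; negative binomial with r=3, p=0.58.
SD(Y) = √[r(1−p)/p²] = √(3.745541) = 1.935340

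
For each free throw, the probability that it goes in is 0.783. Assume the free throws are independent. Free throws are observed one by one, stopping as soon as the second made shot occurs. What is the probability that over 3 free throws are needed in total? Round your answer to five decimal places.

0.12083

Needing more than 3 free throws ⇔ fewer than 2 successes in the first 3. With X ~ Binomial(3, 0.783), P(Y > 3) = P(X ≤ 1).
  k=0: C(3,0)·0.783^0·0.217^3 = 0.0102183
  k=1: C(3,1)·0.783^1·0.217^2 = 0.1106121
P(X ≤ 1) = 0.1208304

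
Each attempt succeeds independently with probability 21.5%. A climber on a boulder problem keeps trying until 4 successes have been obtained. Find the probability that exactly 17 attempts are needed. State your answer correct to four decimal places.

0.0514

Y = trial on which the fourth success occurs; negative binomial, r=4, p=0.215.
P(Y=17) = C(16,3) · p^4 · (1−p)^13
= 560 · 0.0021368 · 0.042984 = 0.051434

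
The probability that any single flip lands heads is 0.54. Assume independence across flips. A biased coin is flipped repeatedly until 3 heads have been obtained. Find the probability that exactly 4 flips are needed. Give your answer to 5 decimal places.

Y = trial on which the third success occurs; negative binomial, r=3, p=0.54.
P(Y=4) = C(3,2) · p^3 · (1−p)^1
= 3 · 0.15746 · 0.46 = 0.2173003

0.21730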